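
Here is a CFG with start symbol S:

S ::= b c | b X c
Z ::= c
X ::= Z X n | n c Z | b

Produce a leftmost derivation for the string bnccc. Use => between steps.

S => bXc   [S ::= b X c]
bXc => bncZc   [X ::= n c Z]
bncZc => bnccc   [Z ::= c]

S => bXc => bncZc => bnccc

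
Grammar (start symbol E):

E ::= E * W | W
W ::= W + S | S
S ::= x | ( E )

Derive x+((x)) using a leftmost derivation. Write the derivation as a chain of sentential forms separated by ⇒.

E ⇒ W   [E ::= W]
W ⇒ W+S   [W ::= W + S]
W+S ⇒ S+S   [W ::= S]
S+S ⇒ x+S   [S ::= x]
x+S ⇒ x+(E)   [S ::= ( E )]
x+(E) ⇒ x+(W)   [E ::= W]
x+(W) ⇒ x+(S)   [W ::= S]
x+(S) ⇒ x+((E))   [S ::= ( E )]
x+((E)) ⇒ x+((W))   [E ::= W]
x+((W)) ⇒ x+((S))   [W ::= S]
x+((S)) ⇒ x+((x))   [S ::= x]

E ⇒ W ⇒ W+S ⇒ S+S ⇒ x+S ⇒ x+(E) ⇒ x+(W) ⇒ x+(S) ⇒ x+((E)) ⇒ x+((W)) ⇒ x+((S)) ⇒ x+((x))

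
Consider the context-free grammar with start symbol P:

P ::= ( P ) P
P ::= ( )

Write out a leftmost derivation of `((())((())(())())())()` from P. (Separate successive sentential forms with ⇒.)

P ⇒ (P)P ⇒ ((P)P)P ⇒ ((())P)P ⇒ ((())(P)P)P ⇒ ((())((P)P)P)P ⇒ ((())((())P)P)P ⇒ ((())((())(P)P)P)P ⇒ ((())((())(())P)P)P ⇒ ((())((())(())())P)P ⇒ ((())((())(())())())P ⇒ ((())((())(())())())()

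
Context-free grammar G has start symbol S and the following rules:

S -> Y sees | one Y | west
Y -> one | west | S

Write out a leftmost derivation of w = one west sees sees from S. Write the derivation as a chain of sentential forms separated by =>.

S => one Y => one S => one Y sees => one S sees => one Y sees sees => one west sees sees

S => one Y   [S -> one Y]
one Y => one S   [Y -> S]
one S => one Y sees   [S -> Y sees]
one Y sees => one S sees   [Y -> S]
one S sees => one Y sees sees   [S -> Y sees]
one Y sees sees => one west sees sees   [Y -> west]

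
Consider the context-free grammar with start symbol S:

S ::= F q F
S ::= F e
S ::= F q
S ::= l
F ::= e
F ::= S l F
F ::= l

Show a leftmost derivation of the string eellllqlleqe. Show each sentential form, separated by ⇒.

S ⇒ FqF   [S ::= F q F]
FqF ⇒ SlFqF   [F ::= S l F]
SlFqF ⇒ FqFlFqF   [S ::= F q F]
FqFlFqF ⇒ SlFqFlFqF   [F ::= S l F]
SlFqFlFqF ⇒ FelFqFlFqF   [S ::= F e]
FelFqFlFqF ⇒ eelFqFlFqF   [F ::= e]
eelFqFlFqF ⇒ eelSlFqFlFqF   [F ::= S l F]
eelSlFqFlFqF ⇒ eelllFqFlFqF   [S ::= l]
eelllFqFlFqF ⇒ eellllqFlFqF   [F ::= l]
eellllqFlFqF ⇒ eellllqllFqF   [F ::= l]
eellllqllFqF ⇒ eellllqlleqF   [F ::= e]
eellllqlleqF ⇒ eellllqlleqe   [F ::= e]

S ⇒ FqF ⇒ SlFqF ⇒ FqFlFqF ⇒ SlFqFlFqF ⇒ FelFqFlFqF ⇒ eelFqFlFqF ⇒ eelSlFqFlFqF ⇒ eelllFqFlFqF ⇒ eellllqFlFqF ⇒ eellllqllFqF ⇒ eellllqlleqF ⇒ eellllqlleqe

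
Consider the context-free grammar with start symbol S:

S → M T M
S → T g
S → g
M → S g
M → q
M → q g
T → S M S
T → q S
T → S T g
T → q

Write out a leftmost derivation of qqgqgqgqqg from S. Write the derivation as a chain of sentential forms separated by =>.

S => MTM   [S → M T M]
MTM => SgTM   [M → S g]
SgTM => MTMgTM   [S → M T M]
MTMgTM => qTMgTM   [M → q]
qTMgTM => qSMSMgTM   [T → S M S]
qSMSMgTM => qTgMSMgTM   [S → T g]
qTgMSMgTM => qqgMSMgTM   [T → q]
qqgMSMgTM => qqgqSMgTM   [M → q]
qqgqSMgTM => qqgqgMgTM   [S → g]
qqgqgMgTM => qqgqgqgTM   [M → q]
qqgqgqgTM => qqgqgqgqM   [T → q]
qqgqgqgqM => qqgqgqgqqg   [M → q g]

S => MTM => SgTM => MTMgTM => qTMgTM => qSMSMgTM => qTgMSMgTM => qqgMSMgTM => qqgqSMgTM => qqgqgMgTM => qqgqgqgTM => qqgqgqgqM => qqgqgqgqqg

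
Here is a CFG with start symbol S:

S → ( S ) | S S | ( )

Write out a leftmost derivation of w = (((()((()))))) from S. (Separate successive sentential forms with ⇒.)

S⇒(S)⇒((S))⇒(((S)))⇒(((SS)))⇒(((()S)))⇒(((()(S))))⇒(((()((S)))))⇒(((()((())))))

S ⇒ (S)   [S → ( S )]
(S) ⇒ ((S))   [S → ( S )]
((S)) ⇒ (((S)))   [S → ( S )]
(((S))) ⇒ (((SS)))   [S → S S]
(((SS))) ⇒ (((()S)))   [S → ( )]
(((()S))) ⇒ (((()(S))))   [S → ( S )]
(((()(S)))) ⇒ (((()((S)))))   [S → ( S )]
(((()((S))))) ⇒ (((()((())))))   [S → ( )]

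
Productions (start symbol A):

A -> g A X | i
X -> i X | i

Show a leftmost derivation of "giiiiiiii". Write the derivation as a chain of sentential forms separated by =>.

A => gAX => giX => giiX => giiiX => giiiiX => giiiiiX => giiiiiiX => giiiiiiiX => giiiiiiii

A => gAX   [A -> g A X]
gAX => giX   [A -> i]
giX => giiX   [X -> i X]
giiX => giiiX   [X -> i X]
giiiX => giiiiX   [X -> i X]
giiiiX => giiiiiX   [X -> i X]
giiiiiX => giiiiiiX   [X -> i X]
giiiiiiX => giiiiiiiX   [X -> i X]
giiiiiiiX => giiiiiiii   [X -> i]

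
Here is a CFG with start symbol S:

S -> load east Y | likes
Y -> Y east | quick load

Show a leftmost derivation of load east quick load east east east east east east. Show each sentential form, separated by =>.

S => load east Y => load east Y east => load east Y east east => load east Y east east east => load east Y east east east east => load east Y east east east east east => load east Y east east east east east east => load east quick load east east east east east east

S => load east Y   [S -> load east Y]
load east Y => load east Y east   [Y -> Y east]
load east Y east => load east Y east east   [Y -> Y east]
load east Y east east => load east Y east east east   [Y -> Y east]
load east Y east east east => load east Y east east east east   [Y -> Y east]
load east Y east east east east => load east Y east east east east east   [Y -> Y east]
load east Y east east east east east => load east Y east east east east east east   [Y -> Y east]
load east Y east east east east east east => load east quick load east east east east east east   [Y -> quick load]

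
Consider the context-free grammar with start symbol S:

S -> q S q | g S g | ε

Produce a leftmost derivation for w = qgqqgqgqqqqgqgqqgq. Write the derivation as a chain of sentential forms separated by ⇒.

S ⇒ qSq   [S -> q S q]
qSq ⇒ qgSgq   [S -> g S g]
qgSgq ⇒ qgqSqgq   [S -> q S q]
qgqSqgq ⇒ qgqqSqqgq   [S -> q S q]
qgqqSqqgq ⇒ qgqqgSgqqgq   [S -> g S g]
qgqqgSgqqgq ⇒ qgqqgqSqgqqgq   [S -> q S q]
qgqqgqSqgqqgq ⇒ qgqqgqgSgqgqqgq   [S -> g S g]
qgqqgqgSgqgqqgq ⇒ qgqqgqgqSqgqgqqgq   [S -> q S q]
qgqqgqgqSqgqgqqgq ⇒ qgqqgqgqqSqqgqgqqgq   [S -> q S q]
qgqqgqgqqSqqgqgqqgq ⇒ qgqqgqgqqqqgqgqqgq   [S -> ε]

S⇒qSq⇒qgSgq⇒qgqSqgq⇒qgqqSqqgq⇒qgqqgSgqqgq⇒qgqqgqSqgqqgq⇒qgqqgqgSgqgqqgq⇒qgqqgqgqSqgqgqqgq⇒qgqqgqgqqSqqgqgqqgq⇒qgqqgqgqqqqgqgqqgq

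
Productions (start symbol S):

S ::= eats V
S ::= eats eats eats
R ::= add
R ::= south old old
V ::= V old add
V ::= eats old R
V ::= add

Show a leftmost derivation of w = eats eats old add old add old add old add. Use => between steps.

S => eats V => eats V old add => eats V old add old add => eats V old add old add old add => eats eats old R old add old add old add => eats eats old add old add old add old add

S => eats V   [S ::= eats V]
eats V => eats V old add   [V ::= V old add]
eats V old add => eats V old add old add   [V ::= V old add]
eats V old add old add => eats V old add old add old add   [V ::= V old add]
eats V old add old add old add => eats eats old R old add old add old add   [V ::= eats old R]
eats eats old R old add old add old add => eats eats old add old add old add old add   [R ::= add]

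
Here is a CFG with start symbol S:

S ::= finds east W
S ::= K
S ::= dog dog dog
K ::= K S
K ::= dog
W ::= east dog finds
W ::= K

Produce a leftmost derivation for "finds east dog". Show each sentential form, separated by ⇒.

S ⇒ finds east W ⇒ finds east K ⇒ finds east dog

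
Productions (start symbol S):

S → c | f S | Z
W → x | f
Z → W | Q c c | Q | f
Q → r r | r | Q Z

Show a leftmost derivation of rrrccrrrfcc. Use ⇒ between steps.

S⇒Z⇒Q⇒QZ⇒QZZ⇒QZZZ⇒rrZZZ⇒rrQccZZ⇒rrrccZZ⇒rrrccQZ⇒rrrccrrZ⇒rrrccrrQcc⇒rrrccrrQZcc⇒rrrccrrrZcc⇒rrrccrrrfcc

S ⇒ Z   [S → Z]
Z ⇒ Q   [Z → Q]
Q ⇒ QZ   [Q → Q Z]
QZ ⇒ QZZ   [Q → Q Z]
QZZ ⇒ QZZZ   [Q → Q Z]
QZZZ ⇒ rrZZZ   [Q → r r]
rrZZZ ⇒ rrQccZZ   [Z → Q c c]
rrQccZZ ⇒ rrrccZZ   [Q → r]
rrrccZZ ⇒ rrrccQZ   [Z → Q]
rrrccQZ ⇒ rrrccrrZ   [Q → r r]
rrrccrrZ ⇒ rrrccrrQcc   [Z → Q c c]
rrrccrrQcc ⇒ rrrccrrQZcc   [Q → Q Z]
rrrccrrQZcc ⇒ rrrccrrrZcc   [Q → r]
rrrccrrrZcc ⇒ rrrccrrrfcc   [Z → f]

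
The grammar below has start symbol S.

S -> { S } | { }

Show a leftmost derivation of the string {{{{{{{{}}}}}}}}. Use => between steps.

S=>{S}=>{{S}}=>{{{S}}}=>{{{{S}}}}=>{{{{{S}}}}}=>{{{{{{S}}}}}}=>{{{{{{{S}}}}}}}=>{{{{{{{{}}}}}}}}

S => {S}   [S -> { S }]
{S} => {{S}}   [S -> { S }]
{{S}} => {{{S}}}   [S -> { S }]
{{{S}}} => {{{{S}}}}   [S -> { S }]
{{{{S}}}} => {{{{{S}}}}}   [S -> { S }]
{{{{{S}}}}} => {{{{{{S}}}}}}   [S -> { S }]
{{{{{{S}}}}}} => {{{{{{{S}}}}}}}   [S -> { S }]
{{{{{{{S}}}}}}} => {{{{{{{{}}}}}}}}   [S -> { }]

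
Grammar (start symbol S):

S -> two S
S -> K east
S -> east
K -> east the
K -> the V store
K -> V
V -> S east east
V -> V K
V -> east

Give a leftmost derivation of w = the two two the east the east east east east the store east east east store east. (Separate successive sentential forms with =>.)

S => K east   [S -> K east]
K east => the V store east   [K -> the V store]
the V store east => the S east east store east   [V -> S east east]
the S east east store east => the two S east east store east   [S -> two S]
the two S east east store east => the two two S east east store east   [S -> two S]
the two two S east east store east => the two two K east east east store east   [S -> K east]
the two two K east east east store east => the two two the V store east east east store east   [K -> the V store]
the two two the V store east east east store east => the two two the V K store east east east store east   [V -> V K]
the two two the V K store east east east store east => the two two the S east east K store east east east store east   [V -> S east east]
the two two the S east east K store east east east store east => the two two the K east east east K store east east east store east   [S -> K east]
the two two the K east east east K store east east east store east => the two two the east the east east east K store east east east store east   [K -> east the]
the two two the east the east east east K store east east east store east => the two two the east the east east east east the store east east east store east   [K -> east the]

S => K east => the V store east => the S east east store east => the two S east east store east => the two two S east east store east => the two two K east east east store east => the two two the V store east east east store east => the two two the V K store east east east store east => the two two the S east east K store east east east store east => the two two the K east east east K store east east east store east => the two two the east the east east east K store east east east store east => the two two the east the east east east east the store east east east store east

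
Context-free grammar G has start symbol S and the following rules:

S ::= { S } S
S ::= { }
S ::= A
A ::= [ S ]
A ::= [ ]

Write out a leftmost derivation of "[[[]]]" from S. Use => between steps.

S => A => [S] => [A] => [[S]] => [[A]] => [[[]]]

S => A   [S ::= A]
A => [S]   [A ::= [ S ]]
[S] => [A]   [S ::= A]
[A] => [[S]]   [A ::= [ S ]]
[[S]] => [[A]]   [S ::= A]
[[A]] => [[[]]]   [A ::= [ ]]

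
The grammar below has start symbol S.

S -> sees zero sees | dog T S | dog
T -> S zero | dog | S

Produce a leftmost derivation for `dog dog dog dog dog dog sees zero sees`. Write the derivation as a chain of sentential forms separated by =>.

S => dog T S => dog S S => dog dog T S S => dog dog S S S => dog dog dog S S => dog dog dog dog S => dog dog dog dog dog T S => dog dog dog dog dog dog S => dog dog dog dog dog dog sees zero sees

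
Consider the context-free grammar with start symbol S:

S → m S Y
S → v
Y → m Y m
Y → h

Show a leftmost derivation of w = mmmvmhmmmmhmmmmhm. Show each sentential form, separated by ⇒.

S ⇒ mSY   [S → m S Y]
mSY ⇒ mmSYY   [S → m S Y]
mmSYY ⇒ mmmSYYY   [S → m S Y]
mmmSYYY ⇒ mmmvYYY   [S → v]
mmmvYYY ⇒ mmmvmYmYY   [Y → m Y m]
mmmvmYmYY ⇒ mmmvmhmYY   [Y → h]
mmmvmhmYY ⇒ mmmvmhmmYmY   [Y → m Y m]
mmmvmhmmYmY ⇒ mmmvmhmmmYmmY   [Y → m Y m]
mmmvmhmmmYmmY ⇒ mmmvmhmmmmYmmmY   [Y → m Y m]
mmmvmhmmmmYmmmY ⇒ mmmvmhmmmmhmmmY   [Y → h]
mmmvmhmmmmhmmmY ⇒ mmmvmhmmmmhmmmmYm   [Y → m Y m]
mmmvmhmmmmhmmmmYm ⇒ mmmvmhmmmmhmmmmhm   [Y → h]

S⇒mSY⇒mmSYY⇒mmmSYYY⇒mmmvYYY⇒mmmvmYmYY⇒mmmvmhmYY⇒mmmvmhmmYmY⇒mmmvmhmmmYmmY⇒mmmvmhmmmmYmmmY⇒mmmvmhmmmmhmmmY⇒mmmvmhmmmmhmmmmYm⇒mmmvmhmmmmhmmmmhm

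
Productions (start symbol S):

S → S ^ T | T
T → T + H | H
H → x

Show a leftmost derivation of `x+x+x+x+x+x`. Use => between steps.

S => T   [S → T]
T => T+H   [T → T + H]
T+H => T+H+H   [T → T + H]
T+H+H => T+H+H+H   [T → T + H]
T+H+H+H => T+H+H+H+H   [T → T + H]
T+H+H+H+H => T+H+H+H+H+H   [T → T + H]
T+H+H+H+H+H => H+H+H+H+H+H   [T → H]
H+H+H+H+H+H => x+H+H+H+H+H   [H → x]
x+H+H+H+H+H => x+x+H+H+H+H   [H → x]
x+x+H+H+H+H => x+x+x+H+H+H   [H → x]
x+x+x+H+H+H => x+x+x+x+H+H   [H → x]
x+x+x+x+H+H => x+x+x+x+x+H   [H → x]
x+x+x+x+x+H => x+x+x+x+x+x   [H → x]

S=>T=>T+H=>T+H+H=>T+H+H+H=>T+H+H+H+H=>T+H+H+H+H+H=>H+H+H+H+H+H=>x+H+H+H+H+H=>x+x+H+H+H+H=>x+x+x+H+H+H=>x+x+x+x+H+H=>x+x+x+x+x+H=>x+x+x+x+x+x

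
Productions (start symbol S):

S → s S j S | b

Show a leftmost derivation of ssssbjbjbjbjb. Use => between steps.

S => sSjS   [S → s S j S]
sSjS => ssSjSjS   [S → s S j S]
ssSjSjS => sssSjSjSjS   [S → s S j S]
sssSjSjSjS => ssssSjSjSjSjS   [S → s S j S]
ssssSjSjSjSjS => ssssbjSjSjSjS   [S → b]
ssssbjSjSjSjS => ssssbjbjSjSjS   [S → b]
ssssbjbjSjSjS => ssssbjbjbjSjS   [S → b]
ssssbjbjbjSjS => ssssbjbjbjbjS   [S → b]
ssssbjbjbjbjS => ssssbjbjbjbjb   [S → b]

S=>sSjS=>ssSjSjS=>sssSjSjSjS=>ssssSjSjSjSjS=>ssssbjSjSjSjS=>ssssbjbjSjSjS=>ssssbjbjbjSjS=>ssssbjbjbjbjS=>ssssbjbjbjbjb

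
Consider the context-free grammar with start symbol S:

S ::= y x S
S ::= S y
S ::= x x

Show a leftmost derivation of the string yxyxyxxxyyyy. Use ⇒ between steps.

S ⇒ yxS   [S ::= y x S]
yxS ⇒ yxSy   [S ::= S y]
yxSy ⇒ yxyxSy   [S ::= y x S]
yxyxSy ⇒ yxyxSyy   [S ::= S y]
yxyxSyy ⇒ yxyxyxSyy   [S ::= y x S]
yxyxyxSyy ⇒ yxyxyxSyyy   [S ::= S y]
yxyxyxSyyy ⇒ yxyxyxSyyyy   [S ::= S y]
yxyxyxSyyyy ⇒ yxyxyxxxyyyy   [S ::= x x]

S⇒yxS⇒yxSy⇒yxyxSy⇒yxyxSyy⇒yxyxyxSyy⇒yxyxyxSyyy⇒yxyxyxSyyyy⇒yxyxyxxxyyyy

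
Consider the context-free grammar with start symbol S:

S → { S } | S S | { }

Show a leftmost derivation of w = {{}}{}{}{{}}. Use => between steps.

S => SS => {S}S => {{}}S => {{}}SS => {{}}SSS => {{}}{}SS => {{}}{}{}S => {{}}{}{}{S} => {{}}{}{}{{}}

S => SS   [S → S S]
SS => {S}S   [S → { S }]
{S}S => {{}}S   [S → { }]
{{}}S => {{}}SS   [S → S S]
{{}}SS => {{}}SSS   [S → S S]
{{}}SSS => {{}}{}SS   [S → { }]
{{}}{}SS => {{}}{}{}S   [S → { }]
{{}}{}{}S => {{}}{}{}{S}   [S → { S }]
{{}}{}{}{S} => {{}}{}{}{{}}   [S → { }]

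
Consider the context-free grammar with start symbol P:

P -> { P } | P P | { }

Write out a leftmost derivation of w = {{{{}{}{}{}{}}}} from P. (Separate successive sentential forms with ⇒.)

P ⇒ {P} ⇒ {{P}} ⇒ {{{P}}} ⇒ {{{PP}}} ⇒ {{{PPP}}} ⇒ {{{{}PP}}} ⇒ {{{{}PPP}}} ⇒ {{{{}{}PP}}} ⇒ {{{{}{}PPP}}} ⇒ {{{{}{}{}PP}}} ⇒ {{{{}{}{}{}P}}} ⇒ {{{{}{}{}{}{}}}}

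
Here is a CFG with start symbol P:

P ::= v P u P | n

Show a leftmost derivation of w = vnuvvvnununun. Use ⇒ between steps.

P ⇒ vPuP   [P ::= v P u P]
vPuP ⇒ vnuP   [P ::= n]
vnuP ⇒ vnuvPuP   [P ::= v P u P]
vnuvPuP ⇒ vnuvvPuPuP   [P ::= v P u P]
vnuvvPuPuP ⇒ vnuvvvPuPuPuP   [P ::= v P u P]
vnuvvvPuPuPuP ⇒ vnuvvvnuPuPuP   [P ::= n]
vnuvvvnuPuPuP ⇒ vnuvvvnunuPuP   [P ::= n]
vnuvvvnunuPuP ⇒ vnuvvvnununuP   [P ::= n]
vnuvvvnununuP ⇒ vnuvvvnununun   [P ::= n]

P⇒vPuP⇒vnuP⇒vnuvPuP⇒vnuvvPuPuP⇒vnuvvvPuPuPuP⇒vnuvvvnuPuPuP⇒vnuvvvnunuPuP⇒vnuvvvnununuP⇒vnuvvvnununun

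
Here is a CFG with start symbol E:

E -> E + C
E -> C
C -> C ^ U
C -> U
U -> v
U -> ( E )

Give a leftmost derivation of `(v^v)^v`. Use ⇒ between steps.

E⇒C⇒C^U⇒U^U⇒(E)^U⇒(C)^U⇒(C^U)^U⇒(U^U)^U⇒(v^U)^U⇒(v^v)^U⇒(v^v)^v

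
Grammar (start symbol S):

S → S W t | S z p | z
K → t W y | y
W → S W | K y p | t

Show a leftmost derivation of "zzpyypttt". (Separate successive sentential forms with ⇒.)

S ⇒ SWt   [S → S W t]
SWt ⇒ SWtWt   [S → S W t]
SWtWt ⇒ SzpWtWt   [S → S z p]
SzpWtWt ⇒ zzpWtWt   [S → z]
zzpWtWt ⇒ zzpKyptWt   [W → K y p]
zzpKyptWt ⇒ zzpyyptWt   [K → y]
zzpyyptWt ⇒ zzpyypttt   [W → t]

S ⇒ SWt ⇒ SWtWt ⇒ SzpWtWt ⇒ zzpWtWt ⇒ zzpKyptWt ⇒ zzpyyptWt ⇒ zzpyypttt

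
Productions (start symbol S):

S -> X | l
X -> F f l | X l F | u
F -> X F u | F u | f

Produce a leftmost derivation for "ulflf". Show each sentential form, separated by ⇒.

S ⇒ X ⇒ XlF ⇒ XlFlF ⇒ ulFlF ⇒ ulflF ⇒ ulflf

S ⇒ X   [S -> X]
X ⇒ XlF   [X -> X l F]
XlF ⇒ XlFlF   [X -> X l F]
XlFlF ⇒ ulFlF   [X -> u]
ulFlF ⇒ ulflF   [F -> f]
ulflF ⇒ ulflf   [F -> f]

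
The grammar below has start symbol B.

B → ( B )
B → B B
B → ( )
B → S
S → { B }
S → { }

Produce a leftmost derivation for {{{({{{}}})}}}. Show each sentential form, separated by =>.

B => S => {B} => {S} => {{B}} => {{S}} => {{{B}}} => {{{(B)}}} => {{{(S)}}} => {{{({B})}}} => {{{({S})}}} => {{{({{B}})}}} => {{{({{S}})}}} => {{{({{{}}})}}}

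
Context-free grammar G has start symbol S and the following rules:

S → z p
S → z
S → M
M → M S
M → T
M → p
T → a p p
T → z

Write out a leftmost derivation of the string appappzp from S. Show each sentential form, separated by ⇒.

S ⇒ M ⇒ MS ⇒ MSS ⇒ TSS ⇒ appSS ⇒ appMS ⇒ appTS ⇒ appappS ⇒ appappzp

S ⇒ M   [S → M]
M ⇒ MS   [M → M S]
MS ⇒ MSS   [M → M S]
MSS ⇒ TSS   [M → T]
TSS ⇒ appSS   [T → a p p]
appSS ⇒ appMS   [S → M]
appMS ⇒ appTS   [M → T]
appTS ⇒ appappS   [T → a p p]
appappS ⇒ appappzp   [S → z p]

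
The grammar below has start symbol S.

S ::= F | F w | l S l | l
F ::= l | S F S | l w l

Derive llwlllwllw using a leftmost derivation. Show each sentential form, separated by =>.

S => Fw => SFSw => FFSw => SFSFSw => lFSFSw => llwlSFSw => llwllFSw => llwlllwlSw => llwlllwllw

S => Fw   [S ::= F w]
Fw => SFSw   [F ::= S F S]
SFSw => FFSw   [S ::= F]
FFSw => SFSFSw   [F ::= S F S]
SFSFSw => lFSFSw   [S ::= l]
lFSFSw => llwlSFSw   [F ::= l w l]
llwlSFSw => llwllFSw   [S ::= l]
llwllFSw => llwlllwlSw   [F ::= l w l]
llwlllwlSw => llwlllwllw   [S ::= l]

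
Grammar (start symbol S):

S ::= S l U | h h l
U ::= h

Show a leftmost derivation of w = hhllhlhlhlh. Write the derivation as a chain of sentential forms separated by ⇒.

S ⇒ SlU ⇒ SlUlU ⇒ SlUlUlU ⇒ SlUlUlUlU ⇒ hhllUlUlUlU ⇒ hhllhlUlUlU ⇒ hhllhlhlUlU ⇒ hhllhlhlhlU ⇒ hhllhlhlhlh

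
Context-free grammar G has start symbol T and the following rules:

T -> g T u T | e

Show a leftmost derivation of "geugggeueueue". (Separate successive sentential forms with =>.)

T => gTuT   [T -> g T u T]
gTuT => geuT   [T -> e]
geuT => geugTuT   [T -> g T u T]
geugTuT => geuggTuTuT   [T -> g T u T]
geuggTuTuT => geugggTuTuTuT   [T -> g T u T]
geugggTuTuTuT => geugggeuTuTuT   [T -> e]
geugggeuTuTuT => geugggeueuTuT   [T -> e]
geugggeueuTuT => geugggeueueuT   [T -> e]
geugggeueueuT => geugggeueueue   [T -> e]

T => gTuT => geuT => geugTuT => geuggTuTuT => geugggTuTuTuT => geugggeuTuTuT => geugggeueuTuT => geugggeueueuT => geugggeueueue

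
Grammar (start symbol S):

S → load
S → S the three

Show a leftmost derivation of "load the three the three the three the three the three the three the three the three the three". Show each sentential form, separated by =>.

S => S the three => S the three the three => S the three the three the three => S the three the three the three the three => S the three the three the three the three the three => S the three the three the three the three the three the three => S the three the three the three the three the three the three the three => S the three the three the three the three the three the three the three the three => S the three the three the three the three the three the three the three the three the three => load the three the three the three the three the three the three the three the three the three

S => S the three   [S → S the three]
S the three => S the three the three   [S → S the three]
S the three the three => S the three the three the three   [S → S the three]
S the three the three the three => S the three the three the three the three   [S → S the three]
S the three the three the three the three => S the three the three the three the three the three   [S → S the three]
S the three the three the three the three the three => S the three the three the three the three the three the three   [S → S the three]
S the three the three the three the three the three the three => S the three the three the three the three the three the three the three   [S → S the three]
S the three the three the three the three the three the three the three => S the three the three the three the three the three the three the three the three   [S → S the three]
S the three the three the three the three the three the three the three the three => S the three the three the three the three the three the three the three the three the three   [S → S the three]
S the three the three the three the three the three the three the three the three the three => load the three the three the three the three the three the three the three the three the three   [S → load]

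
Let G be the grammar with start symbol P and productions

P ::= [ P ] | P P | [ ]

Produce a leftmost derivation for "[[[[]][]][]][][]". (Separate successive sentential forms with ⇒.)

P ⇒ PP ⇒ PPP ⇒ [P]PP ⇒ [PP]PP ⇒ [[P]P]PP ⇒ [[PP]P]PP ⇒ [[[P]P]P]PP ⇒ [[[[]]P]P]PP ⇒ [[[[]][]]P]PP ⇒ [[[[]][]][]]PP ⇒ [[[[]][]][]][]P ⇒ [[[[]][]][]][][]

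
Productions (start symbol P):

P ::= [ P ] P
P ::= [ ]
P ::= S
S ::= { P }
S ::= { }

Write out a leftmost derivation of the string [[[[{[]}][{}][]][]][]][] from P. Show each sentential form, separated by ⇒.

P⇒[P]P⇒[[P]P]P⇒[[[P]P]P]P⇒[[[[P]P]P]P]P⇒[[[[S]P]P]P]P⇒[[[[{P}]P]P]P]P⇒[[[[{[]}]P]P]P]P⇒[[[[{[]}][P]P]P]P]P⇒[[[[{[]}][S]P]P]P]P⇒[[[[{[]}][{}]P]P]P]P⇒[[[[{[]}][{}][]]P]P]P⇒[[[[{[]}][{}][]][]]P]P⇒[[[[{[]}][{}][]][]][]]P⇒[[[[{[]}][{}][]][]][]][]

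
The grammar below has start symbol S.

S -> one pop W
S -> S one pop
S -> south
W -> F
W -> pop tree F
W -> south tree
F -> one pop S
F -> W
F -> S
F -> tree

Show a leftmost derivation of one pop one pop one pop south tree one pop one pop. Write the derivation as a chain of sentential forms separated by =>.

S => S one pop   [S -> S one pop]
S one pop => S one pop one pop   [S -> S one pop]
S one pop one pop => one pop W one pop one pop   [S -> one pop W]
one pop W one pop one pop => one pop F one pop one pop   [W -> F]
one pop F one pop one pop => one pop one pop S one pop one pop   [F -> one pop S]
one pop one pop S one pop one pop => one pop one pop one pop W one pop one pop   [S -> one pop W]
one pop one pop one pop W one pop one pop => one pop one pop one pop south tree one pop one pop   [W -> south tree]

S => S one pop => S one pop one pop => one pop W one pop one pop => one pop F one pop one pop => one pop one pop S one pop one pop => one pop one pop one pop W one pop one pop => one pop one pop one pop south tree one pop one pop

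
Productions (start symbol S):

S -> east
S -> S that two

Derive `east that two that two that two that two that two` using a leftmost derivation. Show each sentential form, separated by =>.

S => S that two   [S -> S that two]
S that two => S that two that two   [S -> S that two]
S that two that two => S that two that two that two   [S -> S that two]
S that two that two that two => S that two that two that two that two   [S -> S that two]
S that two that two that two that two => S that two that two that two that two that two   [S -> S that two]
S that two that two that two that two that two => east that two that two that two that two that two   [S -> east]

S => S that two => S that two that two => S that two that two that two => S that two that two that two that two => S that two that two that two that two that two => east that two that two that two that two that two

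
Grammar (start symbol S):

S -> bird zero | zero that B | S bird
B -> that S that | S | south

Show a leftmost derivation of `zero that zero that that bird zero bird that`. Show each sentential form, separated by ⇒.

S ⇒ zero that B   [S -> zero that B]
zero that B ⇒ zero that S   [B -> S]
zero that S ⇒ zero that zero that B   [S -> zero that B]
zero that zero that B ⇒ zero that zero that that S that   [B -> that S that]
zero that zero that that S that ⇒ zero that zero that that S bird that   [S -> S bird]
zero that zero that that S bird that ⇒ zero that zero that that bird zero bird that   [S -> bird zero]

S ⇒ zero that B ⇒ zero that S ⇒ zero that zero that B ⇒ zero that zero that that S that ⇒ zero that zero that that S bird that ⇒ zero that zero that that bird zero bird that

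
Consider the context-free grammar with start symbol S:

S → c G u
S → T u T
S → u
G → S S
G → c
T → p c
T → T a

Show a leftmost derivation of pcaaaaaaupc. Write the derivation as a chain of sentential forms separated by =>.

S => TuT => TauT => TaauT => TaaauT => TaaaauT => TaaaaauT => TaaaaaauT => pcaaaaaauT => pcaaaaaaupc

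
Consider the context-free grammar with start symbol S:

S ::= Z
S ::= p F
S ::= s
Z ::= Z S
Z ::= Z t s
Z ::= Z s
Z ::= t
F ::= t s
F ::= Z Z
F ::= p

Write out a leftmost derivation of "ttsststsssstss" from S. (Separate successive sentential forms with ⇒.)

S⇒Z⇒Zs⇒Ztss⇒Zstss⇒Zsstss⇒ZSsstss⇒ZtsSsstss⇒ZtstsSsstss⇒ZststsSsstss⇒ZtsststsSsstss⇒ttsststsSsstss⇒ttsststsssstss

S ⇒ Z   [S ::= Z]
Z ⇒ Zs   [Z ::= Z s]
Zs ⇒ Ztss   [Z ::= Z t s]
Ztss ⇒ Zstss   [Z ::= Z s]
Zstss ⇒ Zsstss   [Z ::= Z s]
Zsstss ⇒ ZSsstss   [Z ::= Z S]
ZSsstss ⇒ ZtsSsstss   [Z ::= Z t s]
ZtsSsstss ⇒ ZtstsSsstss   [Z ::= Z t s]
ZtstsSsstss ⇒ ZststsSsstss   [Z ::= Z s]
ZststsSsstss ⇒ ZtsststsSsstss   [Z ::= Z t s]
ZtsststsSsstss ⇒ ttsststsSsstss   [Z ::= t]
ttsststsSsstss ⇒ ttsststsssstss   [S ::= s]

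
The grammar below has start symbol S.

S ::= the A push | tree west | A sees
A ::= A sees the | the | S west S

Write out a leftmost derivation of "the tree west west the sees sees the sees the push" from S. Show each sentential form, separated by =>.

S => the A push => the A sees the push => the A sees the sees the push => the S west S sees the sees the push => the tree west west S sees the sees the push => the tree west west A sees sees the sees the push => the tree west west the sees sees the sees the push

S => the A push   [S ::= the A push]
the A push => the A sees the push   [A ::= A sees the]
the A sees the push => the A sees the sees the push   [A ::= A sees the]
the A sees the sees the push => the S west S sees the sees the push   [A ::= S west S]
the S west S sees the sees the push => the tree west west S sees the sees the push   [S ::= tree west]
the tree west west S sees the sees the push => the tree west west A sees sees the sees the push   [S ::= A sees]
the tree west west A sees sees the sees the push => the tree west west the sees sees the sees the push   [A ::= the]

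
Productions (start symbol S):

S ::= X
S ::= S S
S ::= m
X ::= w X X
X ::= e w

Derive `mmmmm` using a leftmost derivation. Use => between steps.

S=>SS=>SSS=>SSSS=>SSSSS=>mSSSS=>mmSSS=>mmmSS=>mmmmS=>mmmmm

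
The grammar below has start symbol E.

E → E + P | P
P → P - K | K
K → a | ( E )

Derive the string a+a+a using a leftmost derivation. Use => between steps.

E=>E+P=>E+P+P=>P+P+P=>K+P+P=>a+P+P=>a+K+P=>a+a+P=>a+a+K=>a+a+a

E => E+P   [E → E + P]
E+P => E+P+P   [E → E + P]
E+P+P => P+P+P   [E → P]
P+P+P => K+P+P   [P → K]
K+P+P => a+P+P   [K → a]
a+P+P => a+K+P   [P → K]
a+K+P => a+a+P   [K → a]
a+a+P => a+a+K   [P → K]
a+a+K => a+a+a   [K → a]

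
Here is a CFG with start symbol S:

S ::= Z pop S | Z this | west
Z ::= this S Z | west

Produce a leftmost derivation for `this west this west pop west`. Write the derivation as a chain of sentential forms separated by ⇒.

S ⇒ Z pop S ⇒ this S Z pop S ⇒ this Z this Z pop S ⇒ this west this Z pop S ⇒ this west this west pop S ⇒ this west this west pop west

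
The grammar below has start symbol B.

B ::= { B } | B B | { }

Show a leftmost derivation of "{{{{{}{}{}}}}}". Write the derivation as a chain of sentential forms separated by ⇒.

B ⇒ {B} ⇒ {{B}} ⇒ {{{B}}} ⇒ {{{{B}}}} ⇒ {{{{BB}}}} ⇒ {{{{BBB}}}} ⇒ {{{{{}BB}}}} ⇒ {{{{{}{}B}}}} ⇒ {{{{{}{}{}}}}}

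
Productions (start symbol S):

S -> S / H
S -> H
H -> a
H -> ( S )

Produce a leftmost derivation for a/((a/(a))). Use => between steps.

S => S/H   [S -> S / H]
S/H => H/H   [S -> H]
H/H => a/H   [H -> a]
a/H => a/(S)   [H -> ( S )]
a/(S) => a/(H)   [S -> H]
a/(H) => a/((S))   [H -> ( S )]
a/((S)) => a/((S/H))   [S -> S / H]
a/((S/H)) => a/((H/H))   [S -> H]
a/((H/H)) => a/((a/H))   [H -> a]
a/((a/H)) => a/((a/(S)))   [H -> ( S )]
a/((a/(S))) => a/((a/(H)))   [S -> H]
a/((a/(H))) => a/((a/(a)))   [H -> a]

S=>S/H=>H/H=>a/H=>a/(S)=>a/(H)=>a/((S))=>a/((S/H))=>a/((H/H))=>a/((a/H))=>a/((a/(S)))=>a/((a/(H)))=>a/((a/(a)))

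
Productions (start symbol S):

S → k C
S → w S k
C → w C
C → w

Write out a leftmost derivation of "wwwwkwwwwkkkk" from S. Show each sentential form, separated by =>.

S => wSk   [S → w S k]
wSk => wwSkk   [S → w S k]
wwSkk => wwwSkkk   [S → w S k]
wwwSkkk => wwwwSkkkk   [S → w S k]
wwwwSkkkk => wwwwkCkkkk   [S → k C]
wwwwkCkkkk => wwwwkwCkkkk   [C → w C]
wwwwkwCkkkk => wwwwkwwCkkkk   [C → w C]
wwwwkwwCkkkk => wwwwkwwwCkkkk   [C → w C]
wwwwkwwwCkkkk => wwwwkwwwwkkkk   [C → w]

S => wSk => wwSkk => wwwSkkk => wwwwSkkkk => wwwwkCkkkk => wwwwkwCkkkk => wwwwkwwCkkkk => wwwwkwwwCkkkk => wwwwkwwwwkkkk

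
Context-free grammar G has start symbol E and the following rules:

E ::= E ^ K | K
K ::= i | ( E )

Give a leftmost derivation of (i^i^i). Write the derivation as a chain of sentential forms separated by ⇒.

E ⇒ K   [E ::= K]
K ⇒ (E)   [K ::= ( E )]
(E) ⇒ (E^K)   [E ::= E ^ K]
(E^K) ⇒ (E^K^K)   [E ::= E ^ K]
(E^K^K) ⇒ (K^K^K)   [E ::= K]
(K^K^K) ⇒ (i^K^K)   [K ::= i]
(i^K^K) ⇒ (i^i^K)   [K ::= i]
(i^i^K) ⇒ (i^i^i)   [K ::= i]

E⇒K⇒(E)⇒(E^K)⇒(E^K^K)⇒(K^K^K)⇒(i^K^K)⇒(i^i^K)⇒(i^i^i)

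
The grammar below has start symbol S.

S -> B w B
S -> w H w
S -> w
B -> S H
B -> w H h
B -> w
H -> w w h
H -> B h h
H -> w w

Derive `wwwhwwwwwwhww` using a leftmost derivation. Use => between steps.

S=>BwB=>wHhwB=>wwwhwB=>wwwhwSH=>wwwhwBwBH=>wwwhwwwBH=>wwwhwwwwHhH=>wwwhwwwwwwhH=>wwwhwwwwwwhww

S => BwB   [S -> B w B]
BwB => wHhwB   [B -> w H h]
wHhwB => wwwhwB   [H -> w w]
wwwhwB => wwwhwSH   [B -> S H]
wwwhwSH => wwwhwBwBH   [S -> B w B]
wwwhwBwBH => wwwhwwwBH   [B -> w]
wwwhwwwBH => wwwhwwwwHhH   [B -> w H h]
wwwhwwwwHhH => wwwhwwwwwwhH   [H -> w w]
wwwhwwwwwwhH => wwwhwwwwwwhww   [H -> w w]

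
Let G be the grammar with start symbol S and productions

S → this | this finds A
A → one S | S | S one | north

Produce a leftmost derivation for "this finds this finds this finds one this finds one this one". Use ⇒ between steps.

S ⇒ this finds A   [S → this finds A]
this finds A ⇒ this finds S   [A → S]
this finds S ⇒ this finds this finds A   [S → this finds A]
this finds this finds A ⇒ this finds this finds S one   [A → S one]
this finds this finds S one ⇒ this finds this finds this finds A one   [S → this finds A]
this finds this finds this finds A one ⇒ this finds this finds this finds one S one   [A → one S]
this finds this finds this finds one S one ⇒ this finds this finds this finds one this finds A one   [S → this finds A]
this finds this finds this finds one this finds A one ⇒ this finds this finds this finds one this finds one S one   [A → one S]
this finds this finds this finds one this finds one S one ⇒ this finds this finds this finds one this finds one this one   [S → this]

S ⇒ this finds A ⇒ this finds S ⇒ this finds this finds A ⇒ this finds this finds S one ⇒ this finds this finds this finds A one ⇒ this finds this finds this finds one S one ⇒ this finds this finds this finds one this finds A one ⇒ this finds this finds this finds one this finds one S one ⇒ this finds this finds this finds one this finds one this one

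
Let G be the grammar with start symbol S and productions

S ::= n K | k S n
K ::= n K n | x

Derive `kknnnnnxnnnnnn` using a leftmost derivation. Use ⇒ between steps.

S⇒kSn⇒kkSnn⇒kknKnn⇒kknnKnnn⇒kknnnKnnnn⇒kknnnnKnnnnn⇒kknnnnnKnnnnnn⇒kknnnnnxnnnnnn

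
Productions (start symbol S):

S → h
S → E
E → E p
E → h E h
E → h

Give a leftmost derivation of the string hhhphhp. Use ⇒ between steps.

S ⇒ E ⇒ Ep ⇒ hEhp ⇒ hhEhhp ⇒ hhEphhp ⇒ hhhphhp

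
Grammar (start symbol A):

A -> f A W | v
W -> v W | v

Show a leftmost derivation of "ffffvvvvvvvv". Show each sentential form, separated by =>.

A => fAW => ffAWW => fffAWWW => ffffAWWWW => ffffvWWWW => ffffvvWWWW => ffffvvvWWWW => ffffvvvvWWW => ffffvvvvvWW => ffffvvvvvvWW => ffffvvvvvvvW => ffffvvvvvvvv

A => fAW   [A -> f A W]
fAW => ffAWW   [A -> f A W]
ffAWW => fffAWWW   [A -> f A W]
fffAWWW => ffffAWWWW   [A -> f A W]
ffffAWWWW => ffffvWWWW   [A -> v]
ffffvWWWW => ffffvvWWWW   [W -> v W]
ffffvvWWWW => ffffvvvWWWW   [W -> v W]
ffffvvvWWWW => ffffvvvvWWW   [W -> v]
ffffvvvvWWW => ffffvvvvvWW   [W -> v]
ffffvvvvvWW => ffffvvvvvvWW   [W -> v W]
ffffvvvvvvWW => ffffvvvvvvvW   [W -> v]
ffffvvvvvvvW => ffffvvvvvvvv   [W -> v]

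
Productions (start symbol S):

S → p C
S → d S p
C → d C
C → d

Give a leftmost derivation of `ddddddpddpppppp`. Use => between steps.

S => dSp => ddSpp => dddSppp => ddddSpppp => dddddSppppp => ddddddSpppppp => ddddddpCpppppp => ddddddpdCpppppp => ddddddpddpppppp

S => dSp   [S → d S p]
dSp => ddSpp   [S → d S p]
ddSpp => dddSppp   [S → d S p]
dddSppp => ddddSpppp   [S → d S p]
ddddSpppp => dddddSppppp   [S → d S p]
dddddSppppp => ddddddSpppppp   [S → d S p]
ddddddSpppppp => ddddddpCpppppp   [S → p C]
ddddddpCpppppp => ddddddpdCpppppp   [C → d C]
ddddddpdCpppppp => ddddddpddpppppp   [C → d]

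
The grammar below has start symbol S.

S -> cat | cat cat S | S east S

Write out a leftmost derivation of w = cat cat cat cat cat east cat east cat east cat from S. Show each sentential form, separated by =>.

S => cat cat S => cat cat S east S => cat cat cat cat S east S => cat cat cat cat S east S east S => cat cat cat cat S east S east S east S => cat cat cat cat cat east S east S east S => cat cat cat cat cat east cat east S east S => cat cat cat cat cat east cat east cat east S => cat cat cat cat cat east cat east cat east cat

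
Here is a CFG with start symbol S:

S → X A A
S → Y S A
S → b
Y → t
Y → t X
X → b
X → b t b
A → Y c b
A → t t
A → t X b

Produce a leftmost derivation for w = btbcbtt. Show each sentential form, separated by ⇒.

S ⇒ XAA ⇒ bAA ⇒ bYcbA ⇒ btXcbA ⇒ btbcbA ⇒ btbcbtt

S ⇒ XAA   [S → X A A]
XAA ⇒ bAA   [X → b]
bAA ⇒ bYcbA   [A → Y c b]
bYcbA ⇒ btXcbA   [Y → t X]
btXcbA ⇒ btbcbA   [X → b]
btbcbA ⇒ btbcbtt   [A → t t]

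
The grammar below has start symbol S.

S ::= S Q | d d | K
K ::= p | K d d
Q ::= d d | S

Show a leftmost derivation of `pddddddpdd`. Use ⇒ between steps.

S ⇒ SQ ⇒ SQQ ⇒ SQQQ ⇒ KQQQ ⇒ KddQQQ ⇒ pddQQQ ⇒ pddddQQ ⇒ pddddSQ ⇒ pddddSQQ ⇒ pddddddQQ ⇒ pddddddSQ ⇒ pddddddKQ ⇒ pddddddpQ ⇒ pddddddpdd

S ⇒ SQ   [S ::= S Q]
SQ ⇒ SQQ   [S ::= S Q]
SQQ ⇒ SQQQ   [S ::= S Q]
SQQQ ⇒ KQQQ   [S ::= K]
KQQQ ⇒ KddQQQ   [K ::= K d d]
KddQQQ ⇒ pddQQQ   [K ::= p]
pddQQQ ⇒ pddddQQ   [Q ::= d d]
pddddQQ ⇒ pddddSQ   [Q ::= S]
pddddSQ ⇒ pddddSQQ   [S ::= S Q]
pddddSQQ ⇒ pddddddQQ   [S ::= d d]
pddddddQQ ⇒ pddddddSQ   [Q ::= S]
pddddddSQ ⇒ pddddddKQ   [S ::= K]
pddddddKQ ⇒ pddddddpQ   [K ::= p]
pddddddpQ ⇒ pddddddpdd   [Q ::= d d]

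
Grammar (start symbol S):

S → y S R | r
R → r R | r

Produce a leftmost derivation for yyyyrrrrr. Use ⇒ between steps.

S ⇒ ySR ⇒ yySRR ⇒ yyySRRR ⇒ yyyySRRRR ⇒ yyyyrRRRR ⇒ yyyyrrRRR ⇒ yyyyrrrRR ⇒ yyyyrrrrR ⇒ yyyyrrrrr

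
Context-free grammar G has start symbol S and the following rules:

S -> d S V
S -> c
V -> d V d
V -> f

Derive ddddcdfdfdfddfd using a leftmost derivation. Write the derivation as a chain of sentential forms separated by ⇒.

S ⇒ dSV   [S -> d S V]
dSV ⇒ ddSVV   [S -> d S V]
ddSVV ⇒ dddSVVV   [S -> d S V]
dddSVVV ⇒ ddddSVVVV   [S -> d S V]
ddddSVVVV ⇒ ddddcVVVV   [S -> c]
ddddcVVVV ⇒ ddddcdVdVVV   [V -> d V d]
ddddcdVdVVV ⇒ ddddcdfdVVV   [V -> f]
ddddcdfdVVV ⇒ ddddcdfdfVV   [V -> f]
ddddcdfdfVV ⇒ ddddcdfdfdVdV   [V -> d V d]
ddddcdfdfdVdV ⇒ ddddcdfdfdfdV   [V -> f]
ddddcdfdfdfdV ⇒ ddddcdfdfdfddVd   [V -> d V d]
ddddcdfdfdfddVd ⇒ ddddcdfdfdfddfd   [V -> f]

S ⇒ dSV ⇒ ddSVV ⇒ dddSVVV ⇒ ddddSVVVV ⇒ ddddcVVVV ⇒ ddddcdVdVVV ⇒ ddddcdfdVVV ⇒ ddddcdfdfVV ⇒ ddddcdfdfdVdV ⇒ ddddcdfdfdfdV ⇒ ddddcdfdfdfddVd ⇒ ddddcdfdfdfddfd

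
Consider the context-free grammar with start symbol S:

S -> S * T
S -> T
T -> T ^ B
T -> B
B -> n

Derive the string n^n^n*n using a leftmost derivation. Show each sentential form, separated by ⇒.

S ⇒ S*T   [S -> S * T]
S*T ⇒ T*T   [S -> T]
T*T ⇒ T^B*T   [T -> T ^ B]
T^B*T ⇒ T^B^B*T   [T -> T ^ B]
T^B^B*T ⇒ B^B^B*T   [T -> B]
B^B^B*T ⇒ n^B^B*T   [B -> n]
n^B^B*T ⇒ n^n^B*T   [B -> n]
n^n^B*T ⇒ n^n^n*T   [B -> n]
n^n^n*T ⇒ n^n^n*B   [T -> B]
n^n^n*B ⇒ n^n^n*n   [B -> n]

S⇒S*T⇒T*T⇒T^B*T⇒T^B^B*T⇒B^B^B*T⇒n^B^B*T⇒n^n^B*T⇒n^n^n*T⇒n^n^n*B⇒n^n^n*n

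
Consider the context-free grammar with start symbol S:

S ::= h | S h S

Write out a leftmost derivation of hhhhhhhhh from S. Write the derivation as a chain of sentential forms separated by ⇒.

S ⇒ ShS   [S ::= S h S]
ShS ⇒ ShShS   [S ::= S h S]
ShShS ⇒ ShShShS   [S ::= S h S]
ShShShS ⇒ hhShShS   [S ::= h]
hhShShS ⇒ hhShShShS   [S ::= S h S]
hhShShShS ⇒ hhhhShShS   [S ::= h]
hhhhShShS ⇒ hhhhhhShS   [S ::= h]
hhhhhhShS ⇒ hhhhhhhhS   [S ::= h]
hhhhhhhhS ⇒ hhhhhhhhh   [S ::= h]

S⇒ShS⇒ShShS⇒ShShShS⇒hhShShS⇒hhShShShS⇒hhhhShShS⇒hhhhhhShS⇒hhhhhhhhS⇒hhhhhhhhh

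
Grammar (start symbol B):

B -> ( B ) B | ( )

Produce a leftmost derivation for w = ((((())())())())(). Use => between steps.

B => (B)B => ((B)B)B => (((B)B)B)B => ((((B)B)B)B)B => ((((())B)B)B)B => ((((())())B)B)B => ((((())())())B)B => ((((())())())())B => ((((())())())())()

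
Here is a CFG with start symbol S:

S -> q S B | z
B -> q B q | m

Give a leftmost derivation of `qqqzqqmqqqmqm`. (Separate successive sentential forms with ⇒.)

S⇒qSB⇒qqSBB⇒qqqSBBB⇒qqqzBBB⇒qqqzqBqBB⇒qqqzqqBqqBB⇒qqqzqqmqqBB⇒qqqzqqmqqqBqB⇒qqqzqqmqqqmqB⇒qqqzqqmqqqmqm

S ⇒ qSB   [S -> q S B]
qSB ⇒ qqSBB   [S -> q S B]
qqSBB ⇒ qqqSBBB   [S -> q S B]
qqqSBBB ⇒ qqqzBBB   [S -> z]
qqqzBBB ⇒ qqqzqBqBB   [B -> q B q]
qqqzqBqBB ⇒ qqqzqqBqqBB   [B -> q B q]
qqqzqqBqqBB ⇒ qqqzqqmqqBB   [B -> m]
qqqzqqmqqBB ⇒ qqqzqqmqqqBqB   [B -> q B q]
qqqzqqmqqqBqB ⇒ qqqzqqmqqqmqB   [B -> m]
qqqzqqmqqqmqB ⇒ qqqzqqmqqqmqm   [B -> m]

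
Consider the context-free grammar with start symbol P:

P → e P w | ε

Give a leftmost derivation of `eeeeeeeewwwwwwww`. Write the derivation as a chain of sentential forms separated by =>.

P => ePw   [P → e P w]
ePw => eePww   [P → e P w]
eePww => eeePwww   [P → e P w]
eeePwww => eeeePwwww   [P → e P w]
eeeePwwww => eeeeePwwwww   [P → e P w]
eeeeePwwwww => eeeeeePwwwwww   [P → e P w]
eeeeeePwwwwww => eeeeeeePwwwwwww   [P → e P w]
eeeeeeePwwwwwww => eeeeeeeePwwwwwwww   [P → e P w]
eeeeeeeePwwwwwwww => eeeeeeeewwwwwwww   [P → ε]

P=>ePw=>eePww=>eeePwww=>eeeePwwww=>eeeeePwwwww=>eeeeeePwwwwww=>eeeeeeePwwwwwww=>eeeeeeeePwwwwwwww=>eeeeeeeewwwwwwww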